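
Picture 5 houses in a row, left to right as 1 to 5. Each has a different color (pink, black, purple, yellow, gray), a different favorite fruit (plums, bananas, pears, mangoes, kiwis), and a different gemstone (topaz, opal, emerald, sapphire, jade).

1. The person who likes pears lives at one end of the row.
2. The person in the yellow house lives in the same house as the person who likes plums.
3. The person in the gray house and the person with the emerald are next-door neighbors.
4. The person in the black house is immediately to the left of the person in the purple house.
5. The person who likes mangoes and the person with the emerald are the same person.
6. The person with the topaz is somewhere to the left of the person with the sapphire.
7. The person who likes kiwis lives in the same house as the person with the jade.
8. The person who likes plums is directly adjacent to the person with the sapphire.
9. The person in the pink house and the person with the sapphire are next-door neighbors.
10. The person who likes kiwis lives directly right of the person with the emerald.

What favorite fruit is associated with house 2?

The person who likes pears is narrowed to house 1 or 5; consider each.
Placing it in house 1 leads to a contradiction, so it's in house 5.
The person who likes kiwis is narrowed to house 2 or 3 or 4; consider each.
Placing it in house 2 and house 3 leads to a contradiction, so it's in house 4.
The person with the jade is in house 4 (clue 7).
From clue 10, the person with the emerald must be in house 3.
Clue 5: the person who likes mangoes is in house 3.
Clue 8 places the person with the sapphire in house 2.
That leaves purple as the color for house 5.
That leaves bananas as the favorite fruit for house 2.
That leaves opal as the gemstone for house 5.
The person in the yellow house is in house 1 (clue 2).
From clue 4, the person in the black house must be in house 4.
That leaves gray as the color for house 2.
That leaves pink as the color for house 3.
House 1's favorite fruit must be plums (nothing else left).
House 1 gemstone: only topaz fits.
So: house 1 = yellow/plums/topaz, house 2 = gray/bananas/sapphire, house 3 = pink/mangoes/emerald, house 4 = black/kiwis/jade, house 5 = purple/pears/opal.

bananas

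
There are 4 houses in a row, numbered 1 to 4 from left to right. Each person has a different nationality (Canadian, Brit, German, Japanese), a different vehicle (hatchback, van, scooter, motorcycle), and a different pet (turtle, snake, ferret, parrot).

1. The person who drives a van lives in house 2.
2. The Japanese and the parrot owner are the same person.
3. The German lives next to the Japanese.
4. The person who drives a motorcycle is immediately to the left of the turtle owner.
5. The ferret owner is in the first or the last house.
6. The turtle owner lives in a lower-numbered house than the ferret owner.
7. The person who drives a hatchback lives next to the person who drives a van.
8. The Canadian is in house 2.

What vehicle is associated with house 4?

By clue 1, the person who drives a van is in house 2.
From clue 6, the ferret owner must be in house 4.
Clue 8 places the Canadian in house 2.
House 4 vehicle: only scooter fits.
From clue 3, the German must be in house 4.
By clue 3, the Japanese is in house 3.
By clue 4, the person who drives a motorcycle is in house 1.
The turtle owner is in house 2 (clue 4).
So house 1 gets Brit for nationality.
House 3 vehicle: only hatchback fits.
By clue 2, the parrot owner is in house 3.
House 1's pet must be snake (nothing else left).
So: house 1 = Brit/motorcycle/snake, house 2 = Canadian/van/turtle, house 3 = Japanese/hatchback/parrot, house 4 = German/scooter/ferret.

scooter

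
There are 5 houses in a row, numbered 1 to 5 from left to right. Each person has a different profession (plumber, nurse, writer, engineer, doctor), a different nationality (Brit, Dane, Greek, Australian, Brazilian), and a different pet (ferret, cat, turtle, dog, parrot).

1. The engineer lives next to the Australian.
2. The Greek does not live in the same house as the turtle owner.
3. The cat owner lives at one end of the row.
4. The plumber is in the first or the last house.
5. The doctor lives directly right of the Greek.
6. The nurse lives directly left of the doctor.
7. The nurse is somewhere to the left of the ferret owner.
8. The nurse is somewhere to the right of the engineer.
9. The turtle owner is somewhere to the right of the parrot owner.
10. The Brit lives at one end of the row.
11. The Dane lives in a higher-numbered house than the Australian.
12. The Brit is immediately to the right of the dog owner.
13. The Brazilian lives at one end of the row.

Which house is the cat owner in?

1

From clue 12, the Brit must be in house 5.
By clue 12, the dog owner is in house 4.
House 1 nationality: only Brazilian fits.
The plumber is narrowed to house 1 or 5; consider each.
Placing it in house 5 leads to a contradiction, so it's in house 1.
Clue 7 places the ferret owner in house 5.
House 1 pet: only cat fits.
Clue 9 places the turtle owner in house 3.
By clue 9, the parrot owner is in house 2.
So house 2 gets Australian for nationality.
Clue 1 places the engineer in house 3.
Clue 2: the Greek is in house 4.
Clue 5: the doctor is in house 5.
Clue 6 places the nurse in house 4.
The only profession still possible for house 2 is writer.
That leaves Dane as the nationality for house 3.
So: house 1 = plumber/Brazilian/cat, house 2 = writer/Australian/parrot, house 3 = engineer/Dane/turtle, house 4 = nurse/Greek/dog, house 5 = doctor/Brit/ferret.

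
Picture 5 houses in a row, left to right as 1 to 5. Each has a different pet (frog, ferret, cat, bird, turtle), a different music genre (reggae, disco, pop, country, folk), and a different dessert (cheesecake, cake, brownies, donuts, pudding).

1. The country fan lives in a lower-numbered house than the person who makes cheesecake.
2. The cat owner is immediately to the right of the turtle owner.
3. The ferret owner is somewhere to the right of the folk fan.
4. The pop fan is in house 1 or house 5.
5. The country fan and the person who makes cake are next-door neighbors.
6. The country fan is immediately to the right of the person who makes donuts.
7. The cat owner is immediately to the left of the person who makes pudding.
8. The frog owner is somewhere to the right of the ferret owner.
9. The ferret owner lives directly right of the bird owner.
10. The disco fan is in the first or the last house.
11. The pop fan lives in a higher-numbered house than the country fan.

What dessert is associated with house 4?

From clue 11, the pop fan must be in house 5.
House 5's pet must be frog (nothing else left).
House 1's music genre must be disco (nothing else left).
The only pet still possible for house 1 is turtle.
From clue 2, the cat owner must be in house 2.
The person who makes pudding is in house 3 (clue 7).
The only pet still possible for house 3 is bird.
That leaves ferret as the pet for house 4.
House 4's music genre must be reggae (nothing else left).
The country fan is narrowed to house 2 or 3; consider each.
Placing it in house 2 leads to a contradiction, so it's in house 3.
Clue 6 places the person who makes donuts in house 2.
So house 2 gets folk for music genre.
The only dessert still possible for house 1 is brownies.
House 5's dessert must be cheesecake (nothing else left).
House 4's dessert must be cake (nothing else left).
So: house 1 = turtle/disco/brownies, house 2 = cat/folk/donuts, house 3 = bird/country/pudding, house 4 = ferret/reggae/cake, house 5 = frog/pop/cheesecake.

cake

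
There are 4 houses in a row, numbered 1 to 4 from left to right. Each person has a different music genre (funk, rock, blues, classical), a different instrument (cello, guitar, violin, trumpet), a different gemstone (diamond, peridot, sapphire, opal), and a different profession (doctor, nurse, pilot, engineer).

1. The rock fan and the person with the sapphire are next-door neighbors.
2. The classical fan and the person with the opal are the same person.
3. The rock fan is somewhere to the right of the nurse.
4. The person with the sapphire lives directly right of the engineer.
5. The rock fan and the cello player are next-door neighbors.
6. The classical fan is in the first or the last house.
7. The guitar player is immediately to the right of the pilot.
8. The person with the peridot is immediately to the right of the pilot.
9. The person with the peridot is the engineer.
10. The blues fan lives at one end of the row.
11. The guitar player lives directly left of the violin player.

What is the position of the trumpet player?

1

House 4's profession must be doctor (nothing else left).
The blues fan is narrowed to house 1 or 4; consider each.
Placing it in house 1 leads to a contradiction, so it's in house 4.
House 1's music genre must be classical (nothing else left).
Clue 2: the person with the opal is in house 1.
House 3 profession: only engineer fits.
By clue 4, the person with the sapphire is in house 4.
By clue 9, the person with the peridot is in house 3.
House 2's gemstone must be diamond (nothing else left).
From clue 1, the rock fan must be in house 3.
Clue 8: the pilot is in house 2.
That leaves funk as the music genre for house 2.
House 1 instrument: only trumpet fits.
That leaves nurse as the profession for house 1.
From clue 7, the guitar player must be in house 3.
Clue 11: the violin player is in house 4.
The only instrument still possible for house 2 is cello.
So: house 1 = classical/trumpet/opal/nurse, house 2 = funk/cello/diamond/pilot, house 3 = rock/guitar/peridot/engineer, house 4 = blues/violin/sapphire/doctor.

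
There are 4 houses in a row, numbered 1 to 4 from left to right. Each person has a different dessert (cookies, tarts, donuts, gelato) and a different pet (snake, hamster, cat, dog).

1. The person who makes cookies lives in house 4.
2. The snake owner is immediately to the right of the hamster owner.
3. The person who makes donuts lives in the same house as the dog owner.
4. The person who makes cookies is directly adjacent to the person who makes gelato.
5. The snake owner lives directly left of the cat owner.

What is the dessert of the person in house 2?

Clue 1: the person who makes cookies is in house 4.
From clue 4, the person who makes gelato must be in house 3.
The only pet still possible for house 4 is cat.
The snake owner is in house 3 (clue 5).
Clue 2: the hamster owner is in house 2.
House 1 pet: only dog fits.
From clue 3, the person who makes donuts must be in house 1.
So house 2 gets tarts for dessert.
So: house 1 = donuts/dog, house 2 = tarts/hamster, house 3 = gelato/snake, house 4 = cookies/cat.

tarts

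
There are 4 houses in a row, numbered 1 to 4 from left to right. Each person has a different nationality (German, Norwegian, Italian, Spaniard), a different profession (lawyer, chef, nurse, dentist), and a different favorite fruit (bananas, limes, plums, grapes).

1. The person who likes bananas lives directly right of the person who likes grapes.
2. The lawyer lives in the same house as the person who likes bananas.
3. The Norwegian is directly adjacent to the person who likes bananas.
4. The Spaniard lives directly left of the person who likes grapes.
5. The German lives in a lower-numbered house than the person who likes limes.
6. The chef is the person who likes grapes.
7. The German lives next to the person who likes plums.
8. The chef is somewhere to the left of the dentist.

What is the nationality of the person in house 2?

That leaves nurse as the profession for house 1.
House 1 favorite fruit: only plums fits.
From clue 7, the German must be in house 2.
House 1's nationality must be Spaniard (nothing else left).
So house 2 gets chef for profession.
From clue 4, the person who likes grapes must be in house 2.
From clue 1, the person who likes bananas must be in house 3.
From clue 2, the lawyer must be in house 3.
Clue 3: the Norwegian is in house 4.
House 3 nationality: only Italian fits.
House 4 profession: only dentist fits.
So house 4 gets limes for favorite fruit.
So: house 1 = Spaniard/nurse/plums, house 2 = German/chef/grapes, house 3 = Italian/lawyer/bananas, house 4 = Norwegian/dentist/limes.

German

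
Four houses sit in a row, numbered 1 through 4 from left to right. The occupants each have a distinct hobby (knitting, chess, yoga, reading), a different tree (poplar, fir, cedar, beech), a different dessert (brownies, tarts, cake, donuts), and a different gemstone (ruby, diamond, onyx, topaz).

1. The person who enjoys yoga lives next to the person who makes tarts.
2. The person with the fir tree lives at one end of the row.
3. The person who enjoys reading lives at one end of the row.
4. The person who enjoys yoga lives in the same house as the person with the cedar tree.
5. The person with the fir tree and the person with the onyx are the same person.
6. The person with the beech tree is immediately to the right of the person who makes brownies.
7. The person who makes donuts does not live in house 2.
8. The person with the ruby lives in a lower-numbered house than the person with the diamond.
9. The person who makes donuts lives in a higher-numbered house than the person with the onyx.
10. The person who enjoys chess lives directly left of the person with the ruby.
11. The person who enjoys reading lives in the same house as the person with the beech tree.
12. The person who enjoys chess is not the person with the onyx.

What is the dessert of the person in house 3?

Clue 9 places the person with the onyx in house 1.
The person who enjoys reading is in house 4 (clue 11).
By clue 11, the person with the beech tree is in house 4.
From clue 12, the person who enjoys chess must be in house 2.
Clue 6 places the person who makes brownies in house 3.
Clue 10 places the person with the ruby in house 3.
House 1's tree must be fir (nothing else left).
House 2's tree must be poplar (nothing else left).
House 3 tree: only cedar fits.
The only dessert still possible for house 1 is cake.
So house 2 gets tarts for dessert.
The only dessert still possible for house 4 is donuts.
The only gemstone still possible for house 2 is topaz.
That leaves diamond as the gemstone for house 4.
The person who enjoys yoga is in house 3 (clue 4).
The only hobby still possible for house 1 is knitting.
So: house 1 = knitting/fir/cake/onyx, house 2 = chess/poplar/tarts/topaz, house 3 = yoga/cedar/brownies/ruby, house 4 = reading/beech/donuts/diamond.

brownies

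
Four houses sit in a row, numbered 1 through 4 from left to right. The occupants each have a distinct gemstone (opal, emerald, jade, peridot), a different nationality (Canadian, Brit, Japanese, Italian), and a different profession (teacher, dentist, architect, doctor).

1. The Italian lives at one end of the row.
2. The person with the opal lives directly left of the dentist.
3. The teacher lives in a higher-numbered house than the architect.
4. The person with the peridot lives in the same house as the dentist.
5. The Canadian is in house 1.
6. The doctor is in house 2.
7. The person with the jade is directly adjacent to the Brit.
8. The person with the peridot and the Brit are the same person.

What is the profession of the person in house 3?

From clue 5, the Canadian must be in house 1.
From clue 6, the doctor must be in house 2.
House 4's nationality must be Italian (nothing else left).
The only profession still possible for house 1 is architect.
From clue 8, the person with the peridot must be in house 3.
From clue 8, the Brit must be in house 3.
House 2's nationality must be Japanese (nothing else left).
From clue 2, the dentist must be in house 3.
The only gemstone still possible for house 1 is emerald.
The only gemstone still possible for house 2 is opal.
House 4's gemstone must be jade (nothing else left).
House 4's profession must be teacher (nothing else left).
So: house 1 = emerald/Canadian/architect, house 2 = opal/Japanese/doctor, house 3 = peridot/Brit/dentist, house 4 = jade/Italian/teacher.

dentist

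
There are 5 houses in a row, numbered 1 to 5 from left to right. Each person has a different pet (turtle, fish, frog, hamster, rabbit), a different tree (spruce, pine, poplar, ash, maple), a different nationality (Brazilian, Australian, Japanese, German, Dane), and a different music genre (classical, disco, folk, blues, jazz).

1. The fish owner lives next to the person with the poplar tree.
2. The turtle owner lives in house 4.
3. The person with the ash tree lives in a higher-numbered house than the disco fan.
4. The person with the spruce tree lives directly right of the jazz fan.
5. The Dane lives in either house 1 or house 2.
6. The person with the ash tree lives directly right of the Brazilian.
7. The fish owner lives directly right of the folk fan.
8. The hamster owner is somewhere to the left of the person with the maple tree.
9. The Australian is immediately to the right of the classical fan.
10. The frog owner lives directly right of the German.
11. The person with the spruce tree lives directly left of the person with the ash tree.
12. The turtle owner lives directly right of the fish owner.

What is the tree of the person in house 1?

Clue 2 places the turtle owner in house 4.
Clue 12: the fish owner is in house 3.
The only music genre still possible for house 5 is blues.
From clue 7, the folk fan must be in house 2.
House 1's tree must be pine (nothing else left).
The only nationality still possible for house 3 is Japanese.
That leaves Australian as the nationality for house 5.
The classical fan is in house 4 (clue 9).
The frog owner is narrowed to house 2 or 5; consider each.
Placing it in house 5 leads to a contradiction, so it's in house 2.
Clue 10: the German is in house 1.
House 1 pet: only hamster fits.
House 5 pet: only rabbit fits.
So house 2 gets Dane for nationality.
House 4 nationality: only Brazilian fits.
From clue 6, the person with the ash tree must be in house 5.
Clue 11 places the person with the spruce tree in house 4.
House 2 tree: only poplar fits.
The only tree still possible for house 3 is maple.
Clue 4 places the jazz fan in house 3.
House 1 music genre: only disco fits.
So: house 1 = hamster/pine/German/disco, house 2 = frog/poplar/Dane/folk, house 3 = fish/maple/Japanese/jazz, house 4 = turtle/spruce/Brazilian/classical, house 5 = rabbit/ash/Australian/blues.

pine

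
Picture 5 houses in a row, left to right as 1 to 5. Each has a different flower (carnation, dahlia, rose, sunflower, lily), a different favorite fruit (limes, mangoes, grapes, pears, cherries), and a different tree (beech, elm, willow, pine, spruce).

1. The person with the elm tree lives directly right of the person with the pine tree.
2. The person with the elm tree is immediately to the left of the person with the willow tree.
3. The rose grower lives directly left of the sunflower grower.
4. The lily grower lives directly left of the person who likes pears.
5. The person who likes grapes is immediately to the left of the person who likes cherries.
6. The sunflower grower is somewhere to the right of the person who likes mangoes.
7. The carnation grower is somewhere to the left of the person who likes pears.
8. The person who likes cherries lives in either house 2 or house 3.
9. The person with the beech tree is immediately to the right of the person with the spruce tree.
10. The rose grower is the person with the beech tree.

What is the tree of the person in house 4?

So house 5 gets willow for tree.
By clue 2, the person with the elm tree is in house 4.
By clue 1, the person with the pine tree is in house 3.
The only tree still possible for house 1 is spruce.
The only tree still possible for house 2 is beech.
Clue 10 places the rose grower in house 2.
So house 5 gets dahlia for flower.
Clue 3: the sunflower grower is in house 3.
House 4 favorite fruit: only limes fits.
House 5 favorite fruit: only pears fits.
Clue 4 places the lily grower in house 4.
So house 1 gets carnation for flower.
The only favorite fruit still possible for house 3 is cherries.
Clue 5: the person who likes grapes is in house 2.
House 1's favorite fruit must be mangoes (nothing else left).
So: house 1 = carnation/mangoes/spruce, house 2 = rose/grapes/beech, house 3 = sunflower/cherries/pine, house 4 = lily/limes/elm, house 5 = dahlia/pears/willow.

elm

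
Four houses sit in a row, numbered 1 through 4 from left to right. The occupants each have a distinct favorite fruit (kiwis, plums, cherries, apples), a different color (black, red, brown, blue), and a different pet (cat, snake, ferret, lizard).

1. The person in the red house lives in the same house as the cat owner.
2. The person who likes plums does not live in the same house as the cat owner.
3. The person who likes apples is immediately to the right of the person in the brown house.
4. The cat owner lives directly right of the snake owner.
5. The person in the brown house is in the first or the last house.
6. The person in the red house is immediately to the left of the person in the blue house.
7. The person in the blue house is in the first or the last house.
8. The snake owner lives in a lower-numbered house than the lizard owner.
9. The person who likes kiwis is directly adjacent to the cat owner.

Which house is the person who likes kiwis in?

4

Clue 5: the person in the brown house is in house 1.
Clue 7: the person in the blue house is in house 4.
From clue 3, the person who likes apples must be in house 2.
The person in the red house is in house 3 (clue 6).
The only color still possible for house 2 is black.
Clue 1 places the cat owner in house 3.
From clue 4, the snake owner must be in house 2.
Clue 9: the person who likes kiwis is in house 4.
So house 1 gets plums for favorite fruit.
House 3 favorite fruit: only cherries fits.
So house 1 gets ferret for pet.
House 4's pet must be lizard (nothing else left).
So: house 1 = plums/brown/ferret, house 2 = apples/black/snake, house 3 = cherries/red/cat, house 4 = kiwis/blue/lizard.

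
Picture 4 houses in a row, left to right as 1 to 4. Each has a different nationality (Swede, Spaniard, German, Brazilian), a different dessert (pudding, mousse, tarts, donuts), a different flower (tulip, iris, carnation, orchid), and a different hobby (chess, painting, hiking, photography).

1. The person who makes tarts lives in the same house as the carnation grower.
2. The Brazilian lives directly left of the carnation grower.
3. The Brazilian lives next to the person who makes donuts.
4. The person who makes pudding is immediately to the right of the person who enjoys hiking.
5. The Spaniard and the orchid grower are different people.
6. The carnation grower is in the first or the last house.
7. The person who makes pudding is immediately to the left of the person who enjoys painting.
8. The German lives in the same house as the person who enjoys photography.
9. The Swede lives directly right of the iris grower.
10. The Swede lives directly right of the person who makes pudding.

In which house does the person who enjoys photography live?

From clue 6, the carnation grower must be in house 4.
Clue 1: the person who makes tarts is in house 4.
Clue 2: the Brazilian is in house 3.
So house 1 gets mousse for dessert.
That leaves donuts as the dessert for house 2.
So house 3 gets pudding for dessert.
Clue 4: the person who enjoys hiking is in house 2.
The person who enjoys painting is in house 4 (clue 7).
Clue 9 places the iris grower in house 3.
House 4's nationality must be Swede (nothing else left).
House 1's hobby must be photography (nothing else left).
So house 3 gets chess for hobby.
The German is in house 1 (clue 8).
House 2 nationality: only Spaniard fits.
Clue 5 places the orchid grower in house 1.
That leaves tulip as the flower for house 2.
So: house 1 = German/mousse/orchid/photography, house 2 = Spaniard/donuts/tulip/hiking, house 3 = Brazilian/pudding/iris/chess, house 4 = Swede/tarts/carnation/painting.

1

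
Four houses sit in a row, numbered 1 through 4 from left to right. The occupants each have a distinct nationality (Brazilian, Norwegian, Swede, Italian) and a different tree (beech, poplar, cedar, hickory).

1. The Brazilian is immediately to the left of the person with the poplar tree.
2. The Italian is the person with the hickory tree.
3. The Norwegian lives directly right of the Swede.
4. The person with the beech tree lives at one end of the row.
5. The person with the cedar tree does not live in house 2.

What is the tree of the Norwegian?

cedar

The person with the beech tree is narrowed to house 1 or 4; consider each.
Placing it in house 4 leads to a contradiction, so it's in house 1.
The person with the cedar tree is narrowed to house 3 or 4; consider each.
Placing it in house 4 leads to a contradiction, so it's in house 3.
The Brazilian is narrowed to house 1 or 3; consider each.
Placing it in house 3 leads to a contradiction, so it's in house 1.
The person with the poplar tree is in house 2 (clue 1).
House 4 tree: only hickory fits.
From clue 2, the Italian must be in house 4.
House 2 nationality: only Swede fits.
So house 3 gets Norwegian for nationality.
So: house 1 = Brazilian/beech, house 2 = Swede/poplar, house 3 = Norwegian/cedar, house 4 = Italian/hickory.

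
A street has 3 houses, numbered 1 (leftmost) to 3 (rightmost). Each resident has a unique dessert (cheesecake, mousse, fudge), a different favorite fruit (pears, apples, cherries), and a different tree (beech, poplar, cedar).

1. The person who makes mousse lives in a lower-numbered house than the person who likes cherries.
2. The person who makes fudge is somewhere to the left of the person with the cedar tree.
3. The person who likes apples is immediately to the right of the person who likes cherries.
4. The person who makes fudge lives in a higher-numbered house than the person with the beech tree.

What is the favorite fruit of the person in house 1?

Clue 3 places the person who likes apples in house 3.
The person who likes cherries is in house 2 (clue 3).
The person who makes fudge is in house 2 (clue 4).
By clue 4, the person with the beech tree is in house 1.
That leaves cheesecake as the dessert for house 3.
House 1's favorite fruit must be pears (nothing else left).
From clue 2, the person with the cedar tree must be in house 3.
House 1 dessert: only mousse fits.
House 2's tree must be poplar (nothing else left).
So: house 1 = mousse/pears/beech, house 2 = fudge/cherries/poplar, house 3 = cheesecake/apples/cedar.

pears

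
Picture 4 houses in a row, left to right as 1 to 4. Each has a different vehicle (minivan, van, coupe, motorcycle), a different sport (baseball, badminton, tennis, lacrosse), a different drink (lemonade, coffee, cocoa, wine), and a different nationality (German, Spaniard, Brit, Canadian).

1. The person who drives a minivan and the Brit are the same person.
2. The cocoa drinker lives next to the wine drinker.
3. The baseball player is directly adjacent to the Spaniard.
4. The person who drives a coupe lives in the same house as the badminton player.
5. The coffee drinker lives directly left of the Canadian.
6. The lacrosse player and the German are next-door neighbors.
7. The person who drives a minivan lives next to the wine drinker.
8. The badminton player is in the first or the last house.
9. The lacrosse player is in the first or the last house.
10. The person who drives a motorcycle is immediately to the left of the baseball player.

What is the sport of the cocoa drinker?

The person who drives a coupe is narrowed to house 1 or 4; consider each.
Placing it in house 1 leads to a contradiction, so it's in house 4.
By clue 4, the badminton player is in house 4.
House 1 sport: only lacrosse fits.
Clue 6: the German is in house 2.
The person who drives a minivan is narrowed to house 1 or 3; consider each.
Placing it in house 1 leads to a contradiction, so it's in house 3.
Clue 1: the Brit is in house 3.
House 1's nationality must be Spaniard (nothing else left).
That leaves Canadian as the nationality for house 4.
From clue 3, the baseball player must be in house 2.
By clue 5, the coffee drinker is in house 3.
From clue 10, the person who drives a motorcycle must be in house 1.
That leaves van as the vehicle for house 2.
House 3's sport must be tennis (nothing else left).
The only drink still possible for house 1 is cocoa.
Clue 2 places the wine drinker in house 2.
House 4's drink must be lemonade (nothing else left).
So: house 1 = motorcycle/lacrosse/cocoa/Spaniard, house 2 = van/baseball/wine/German, house 3 = minivan/tennis/coffee/Brit, house 4 = coupe/badminton/lemonade/Canadian.

lacrosse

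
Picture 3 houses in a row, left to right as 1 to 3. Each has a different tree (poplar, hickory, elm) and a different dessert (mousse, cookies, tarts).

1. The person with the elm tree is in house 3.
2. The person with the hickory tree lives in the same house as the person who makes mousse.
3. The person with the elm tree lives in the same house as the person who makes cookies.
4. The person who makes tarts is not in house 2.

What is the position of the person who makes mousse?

2

By clue 1, the person with the elm tree is in house 3.
The person who makes cookies is in house 3 (clue 3).
So house 1 gets tarts for dessert.
So house 2 gets mousse for dessert.
Clue 2 places the person with the hickory tree in house 2.
So house 1 gets poplar for tree.
So: house 1 = poplar/tarts, house 2 = hickory/mousse, house 3 = elm/cookies.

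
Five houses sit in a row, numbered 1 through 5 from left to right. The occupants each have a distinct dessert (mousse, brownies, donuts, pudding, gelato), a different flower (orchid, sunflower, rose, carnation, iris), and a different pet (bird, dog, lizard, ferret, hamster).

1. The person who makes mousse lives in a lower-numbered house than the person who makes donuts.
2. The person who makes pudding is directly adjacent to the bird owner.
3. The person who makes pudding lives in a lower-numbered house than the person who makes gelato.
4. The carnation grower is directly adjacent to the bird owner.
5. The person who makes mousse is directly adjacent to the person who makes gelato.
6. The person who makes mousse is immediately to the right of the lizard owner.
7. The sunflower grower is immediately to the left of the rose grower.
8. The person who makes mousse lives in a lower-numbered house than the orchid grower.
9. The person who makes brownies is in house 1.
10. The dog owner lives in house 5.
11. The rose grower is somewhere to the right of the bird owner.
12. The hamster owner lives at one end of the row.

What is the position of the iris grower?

1

Clue 9 places the person who makes brownies in house 1.
By clue 10, the dog owner is in house 5.
So house 1 gets hamster for pet.
So house 2 gets pudding for dessert.
From clue 2, the bird owner must be in house 3.
That leaves iris as the flower for house 1.
That leaves sunflower as the flower for house 3.
House 2's pet must be lizard (nothing else left).
House 4's pet must be ferret (nothing else left).
Clue 6 places the person who makes mousse in house 3.
By clue 7, the rose grower is in house 4.
That leaves carnation as the flower for house 2.
The only flower still possible for house 5 is orchid.
From clue 5, the person who makes gelato must be in house 4.
House 5 dessert: only donuts fits.
So: house 1 = brownies/iris/hamster, house 2 = pudding/carnation/lizard, house 3 = mousse/sunflower/bird, house 4 = gelato/rose/ferret, house 5 = donuts/orchid/dog.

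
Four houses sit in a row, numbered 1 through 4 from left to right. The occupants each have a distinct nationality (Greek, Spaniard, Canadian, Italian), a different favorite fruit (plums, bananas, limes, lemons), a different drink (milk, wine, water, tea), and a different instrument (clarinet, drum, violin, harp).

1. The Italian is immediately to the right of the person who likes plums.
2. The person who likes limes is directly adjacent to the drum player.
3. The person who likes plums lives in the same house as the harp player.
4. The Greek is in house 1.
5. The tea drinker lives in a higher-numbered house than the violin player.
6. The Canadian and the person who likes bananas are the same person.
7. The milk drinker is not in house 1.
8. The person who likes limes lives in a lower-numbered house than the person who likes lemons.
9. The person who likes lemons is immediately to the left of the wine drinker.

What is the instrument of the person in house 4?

Clue 4: the Greek is in house 1.
That leaves bananas as the favorite fruit for house 4.
That leaves water as the drink for house 1.
Clue 6 places the Canadian in house 4.
That leaves lemons as the favorite fruit for house 3.
House 4's instrument must be clarinet (nothing else left).
From clue 9, the wine drinker must be in house 4.
That leaves drum as the instrument for house 3.
Clue 2 places the person who likes limes in house 2.
That leaves plums as the favorite fruit for house 1.
Clue 1: the Italian is in house 2.
By clue 3, the harp player is in house 1.
House 3 nationality: only Spaniard fits.
The only instrument still possible for house 2 is violin.
From clue 5, the tea drinker must be in house 3.
House 2 drink: only milk fits.
So: house 1 = Greek/plums/water/harp, house 2 = Italian/limes/milk/violin, house 3 = Spaniard/lemons/tea/drum, house 4 = Canadian/bananas/wine/clarinet.

clarinet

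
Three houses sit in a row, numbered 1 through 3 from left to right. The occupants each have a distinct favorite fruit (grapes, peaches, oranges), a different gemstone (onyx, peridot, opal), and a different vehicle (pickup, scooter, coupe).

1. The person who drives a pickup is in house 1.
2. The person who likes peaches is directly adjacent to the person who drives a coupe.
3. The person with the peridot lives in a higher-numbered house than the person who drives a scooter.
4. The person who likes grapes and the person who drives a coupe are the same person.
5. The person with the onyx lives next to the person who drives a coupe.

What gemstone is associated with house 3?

peridot

By clue 1, the person who drives a pickup is in house 1.
House 2 vehicle: only scooter fits.
That leaves coupe as the vehicle for house 3.
Clue 2 places the person who likes peaches in house 2.
By clue 3, the person with the peridot is in house 3.
Clue 4: the person who likes grapes is in house 3.
By clue 5, the person with the onyx is in house 2.
The only favorite fruit still possible for house 1 is oranges.
House 1 gemstone: only opal fits.
So: house 1 = oranges/opal/pickup, house 2 = peaches/onyx/scooter, house 3 = grapes/peridot/coupe.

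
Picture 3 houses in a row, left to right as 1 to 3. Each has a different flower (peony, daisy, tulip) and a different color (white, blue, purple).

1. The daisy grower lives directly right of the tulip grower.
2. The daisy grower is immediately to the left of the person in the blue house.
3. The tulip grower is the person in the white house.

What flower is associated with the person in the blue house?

By clue 2, the daisy grower is in house 2.
From clue 2, the person in the blue house must be in house 3.
House 1's flower must be tulip (nothing else left).
House 3's flower must be peony (nothing else left).
The person in the white house is in house 1 (clue 3).
House 2's color must be purple (nothing else left).
So: house 1 = tulip/white, house 2 = daisy/purple, house 3 = peony/blue.

peony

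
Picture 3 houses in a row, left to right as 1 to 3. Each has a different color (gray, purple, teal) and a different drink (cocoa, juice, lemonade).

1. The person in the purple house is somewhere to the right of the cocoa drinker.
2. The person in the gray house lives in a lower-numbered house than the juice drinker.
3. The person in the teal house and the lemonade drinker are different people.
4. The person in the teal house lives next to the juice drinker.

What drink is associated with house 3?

juice

The person in the gray house is narrowed to house 1 or 2; consider each.
Placing it in house 2 leads to a contradiction, so it's in house 1.
The person in the purple house is narrowed to house 2 or 3; consider each.
Placing it in house 2 leads to a contradiction, so it's in house 3.
House 2 color: only teal fits.
From clue 4, the juice drinker must be in house 3.
The only drink still possible for house 1 is lemonade.
So house 2 gets cocoa for drink.
So: house 1 = gray/lemonade, house 2 = teal/cocoa, house 3 = purple/juice.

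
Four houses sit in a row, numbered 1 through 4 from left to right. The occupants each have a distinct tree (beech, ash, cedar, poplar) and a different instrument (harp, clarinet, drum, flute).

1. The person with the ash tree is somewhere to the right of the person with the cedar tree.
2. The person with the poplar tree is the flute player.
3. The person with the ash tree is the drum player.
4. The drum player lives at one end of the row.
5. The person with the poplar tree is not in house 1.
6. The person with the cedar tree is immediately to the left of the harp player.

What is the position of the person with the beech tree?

2

By clue 4, the drum player is in house 4.
The person with the ash tree is in house 4 (clue 3).
House 1 instrument: only clarinet fits.
The person with the cedar tree is narrowed to house 1 or 2; consider each.
Placing it in house 2 leads to a contradiction, so it's in house 1.
By clue 6, the harp player is in house 2.
That leaves flute as the instrument for house 3.
From clue 2, the person with the poplar tree must be in house 3.
The only tree still possible for house 2 is beech.
So: house 1 = cedar/clarinet, house 2 = beech/harp, house 3 = poplar/flute, house 4 = ash/drum.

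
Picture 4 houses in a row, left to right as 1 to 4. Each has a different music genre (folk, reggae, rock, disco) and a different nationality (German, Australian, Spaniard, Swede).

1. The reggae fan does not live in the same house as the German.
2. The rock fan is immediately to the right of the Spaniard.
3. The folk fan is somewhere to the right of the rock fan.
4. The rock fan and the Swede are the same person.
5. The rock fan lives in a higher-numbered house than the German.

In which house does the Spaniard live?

2

The only nationality still possible for house 4 is Australian.
So house 3 gets Swede for nationality.
Clue 4 places the rock fan in house 3.
Clue 2 places the Spaniard in house 2.
That leaves folk as the music genre for house 4.
So house 1 gets German for nationality.
From clue 1, the reggae fan must be in house 2.
The only music genre still possible for house 1 is disco.
So: house 1 = disco/German, house 2 = reggae/Spaniard, house 3 = rock/Swede, house 4 = folk/Australian.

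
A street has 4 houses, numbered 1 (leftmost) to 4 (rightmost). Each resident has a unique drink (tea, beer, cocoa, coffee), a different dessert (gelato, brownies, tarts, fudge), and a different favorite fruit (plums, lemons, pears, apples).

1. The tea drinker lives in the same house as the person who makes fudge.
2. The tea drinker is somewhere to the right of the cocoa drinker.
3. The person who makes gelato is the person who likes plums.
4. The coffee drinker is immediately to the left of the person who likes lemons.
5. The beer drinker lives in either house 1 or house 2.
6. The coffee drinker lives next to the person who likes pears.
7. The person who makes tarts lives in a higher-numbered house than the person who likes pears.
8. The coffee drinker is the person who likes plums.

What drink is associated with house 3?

cocoa

That leaves tea as the drink for house 4.
Clue 1 places the person who makes fudge in house 4.
The beer drinker is narrowed to house 1 or 2; consider each.
Placing it in house 2 leads to a contradiction, so it's in house 1.
The only dessert still possible for house 1 is brownies.
The cocoa drinker is narrowed to house 2 or 3; consider each.
Placing it in house 2 leads to a contradiction, so it's in house 3.
House 2's drink must be coffee (nothing else left).
The person who likes lemons is in house 3 (clue 4).
By clue 6, the person who likes pears is in house 1.
Clue 8 places the person who likes plums in house 2.
So house 4 gets apples for favorite fruit.
From clue 3, the person who makes gelato must be in house 2.
The only dessert still possible for house 3 is tarts.
So: house 1 = beer/brownies/pears, house 2 = coffee/gelato/plums, house 3 = cocoa/tarts/lemons, house 4 = tea/fudge/apples.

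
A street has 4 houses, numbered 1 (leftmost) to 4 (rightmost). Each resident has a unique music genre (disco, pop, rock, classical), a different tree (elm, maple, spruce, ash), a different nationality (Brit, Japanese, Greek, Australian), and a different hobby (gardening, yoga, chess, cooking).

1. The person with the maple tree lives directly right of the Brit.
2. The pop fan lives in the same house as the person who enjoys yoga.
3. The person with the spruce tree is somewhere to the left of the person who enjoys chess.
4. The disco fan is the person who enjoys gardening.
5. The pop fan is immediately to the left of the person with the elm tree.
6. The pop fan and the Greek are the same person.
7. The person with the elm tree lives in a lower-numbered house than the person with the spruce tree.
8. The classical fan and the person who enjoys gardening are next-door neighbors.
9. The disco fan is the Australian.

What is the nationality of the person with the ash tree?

The person with the elm tree is in house 2 (clue 7).
Clue 7: the person with the spruce tree is in house 3.
House 1's tree must be ash (nothing else left).
That leaves maple as the tree for house 4.
By clue 1, the Brit is in house 3.
Clue 3 places the person who enjoys chess in house 4.
Clue 5 places the pop fan in house 1.
Clue 6 places the Greek in house 1.
The person who enjoys yoga is in house 1 (clue 2).
Clue 9 places the disco fan in house 2.
Clue 9 places the Australian in house 2.
The only nationality still possible for house 4 is Japanese.
The person who enjoys gardening is in house 2 (clue 4).
Clue 8: the classical fan is in house 3.
House 4's music genre must be rock (nothing else left).
That leaves cooking as the hobby for house 3.
So: house 1 = pop/ash/Greek/yoga, house 2 = disco/elm/Australian/gardening, house 3 = classical/spruce/Brit/cooking, house 4 = rock/maple/Japanese/chess.

Greek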